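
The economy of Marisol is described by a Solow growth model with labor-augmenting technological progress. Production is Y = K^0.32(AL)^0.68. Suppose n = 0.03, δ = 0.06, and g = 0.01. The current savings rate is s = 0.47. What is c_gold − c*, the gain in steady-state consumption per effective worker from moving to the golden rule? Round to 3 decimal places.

n + g + δ = 0.03 + 0.01 + 0.06 = 0.1.
Current steady state (s = 0.47): k* = (0.47/0.1)^(1/0.68) ≈ 9.7360, y* = 9.7360^0.32 ≈ 2.0715, c* = (1−0.47)·2.0715 ≈ 1.0979.
Maximizing c = f(k) − (n+g+δ)·k gives f'(k) = n+g+δ, i.e. 0.32·k^(0.32−1) = 0.1, so k_gold = (0.32/0.1)^(1/0.68) ≈ 5.5318.
y_gold = 5.5318^0.32 ≈ 1.7287, c_gold = y_gold − 0.1·k_gold ≈ 1.1755.
Gain: Δc = 1.1755 − 1.0979 ≈ 0.0776.

Δc ≈ 0.078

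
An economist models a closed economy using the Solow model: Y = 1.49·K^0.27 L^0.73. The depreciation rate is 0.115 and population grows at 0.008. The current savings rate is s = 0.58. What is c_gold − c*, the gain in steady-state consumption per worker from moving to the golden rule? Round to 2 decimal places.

Δc ≈ 0.40

The effective depreciation rate is n + δ = 0.008 + 0.115 = 0.123.
Current steady state (s = 0.58): k* = (0.58·1.49/0.123)^(1/0.73) ≈ 14.4503, y* = 1.49·14.4503^0.27 ≈ 3.0645, c* = (1−0.58)·3.0645 ≈ 1.2871.
Golden rule sets MPK = n+δ: 0.27·1.49·k^(0.27−1) = 0.123, so k_gold = (0.27·1.49/0.123)^(1/0.73) ≈ 5.0698.
y_gold = 1.49·5.0698^0.27 ≈ 2.3096, c_gold = y_gold − 0.123·k_gold ≈ 1.6860.
Gain: Δc = 1.6860 − 1.2871 ≈ 0.3989.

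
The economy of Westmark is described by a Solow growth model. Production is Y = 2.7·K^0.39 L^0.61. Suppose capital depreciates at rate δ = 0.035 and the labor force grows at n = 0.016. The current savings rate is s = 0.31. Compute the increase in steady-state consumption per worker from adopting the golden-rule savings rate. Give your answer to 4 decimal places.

Δc ≈ 0.2655

Capital per worker breaks even when investment replaces (n + δ)·k; here n + δ = 0.051.
Current steady state (s = 0.31): k* = (0.31·2.7/0.051)^(1/0.61) ≈ 98.1879, y* = 2.7·98.1879^0.39 ≈ 16.1535, c* = (1−0.31)·16.1535 ≈ 11.1459.
Setting f'(k) = n+δ gives 0.39·2.7·k^(0.39−1) = 0.051, hence k_gold = (0.39·2.7/0.051)^(1/0.61) ≈ 143.0557.
y_gold = 2.7·143.0557^0.39 ≈ 18.7073, c_gold = y_gold − 0.051·k_gold ≈ 11.4114.
Gain: Δc = 11.4114 − 11.1459 ≈ 0.2655.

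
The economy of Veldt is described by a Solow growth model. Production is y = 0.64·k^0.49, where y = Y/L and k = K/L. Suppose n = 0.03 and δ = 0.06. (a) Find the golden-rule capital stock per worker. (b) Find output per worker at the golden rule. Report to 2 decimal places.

Break-even investment rate: n + δ = 0.03 + 0.06 = 0.09.
At the golden rule the marginal product of capital equals n+δ: 0.49·0.64·k^(0.49−1) = 0.09. Solving, k_gold = (0.49·0.64/0.09)^(1/0.51) ≈ 11.5613.
y_gold = 0.64·11.5613^0.49 ≈ 2.1235.

(a) k_gold ≈ 11.56; (b) y_gold ≈ 2.12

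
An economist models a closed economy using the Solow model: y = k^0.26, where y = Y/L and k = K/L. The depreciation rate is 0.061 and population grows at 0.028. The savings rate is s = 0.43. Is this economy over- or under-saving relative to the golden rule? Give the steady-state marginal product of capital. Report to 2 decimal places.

Break-even investment rate: n + δ = 0.028 + 0.061 = 0.089.
Steady-state k*: s·k^0.26 = 0.089·k gives k* = (0.43/0.089)^(1/0.74) ≈ 8.4029.
MPK = 0.26·8.4029^(-0.74) ≈ 0.0538.
MPK < n+δ = 0.089, so the economy is dynamically inefficient (over-saving).

over-saving; MPK ≈ 0.05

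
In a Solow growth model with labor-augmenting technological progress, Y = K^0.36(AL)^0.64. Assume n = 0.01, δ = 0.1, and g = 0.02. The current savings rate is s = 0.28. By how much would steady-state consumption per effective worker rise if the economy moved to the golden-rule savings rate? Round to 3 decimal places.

Break-even investment rate: n + g + δ = 0.01 + 0.02 + 0.1 = 0.13.
Current steady state (s = 0.28): k* = (0.28/0.13)^(1/0.64) ≈ 3.3163, y* = 3.3163^0.36 ≈ 1.5397, c* = (1−0.28)·1.5397 ≈ 1.1086.
Golden rule sets MPK = n+g+δ: 0.36·k^(0.36−1) = 0.13, so k_gold = (0.36/0.13)^(1/0.64) ≈ 4.9112.
y_gold = 4.9112^0.36 ≈ 1.7735, c_gold = y_gold − 0.13·k_gold ≈ 1.1350.
Gain: Δc = 1.1350 − 1.1086 ≈ 0.0265.

Δc ≈ 0.026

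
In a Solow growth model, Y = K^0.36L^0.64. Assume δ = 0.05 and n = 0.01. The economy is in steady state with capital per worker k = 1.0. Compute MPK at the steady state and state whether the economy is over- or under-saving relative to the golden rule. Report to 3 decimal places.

under-saving; MPK ≈ 0.360

The effective depreciation rate is n + δ = 0.01 + 0.05 = 0.06.
MPK = 0.36·k^(0.36−1) = 0.36·1.0^(-0.64) ≈ 0.3600.
MPK > 0.06, so the economy is dynamically efficient (under-saving).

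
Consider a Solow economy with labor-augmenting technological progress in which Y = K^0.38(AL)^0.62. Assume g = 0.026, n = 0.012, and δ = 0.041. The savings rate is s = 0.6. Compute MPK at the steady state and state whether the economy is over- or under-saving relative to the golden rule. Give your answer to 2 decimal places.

Capital per effective worker breaks even when investment replaces (n + g + δ)·k; here n + g + δ = 0.079.
Steady-state k*: s·k^0.38 = 0.079·k gives k* = (0.6/0.079)^(1/0.62) ≈ 26.3148.
MPK = 0.38·26.3148^(-0.62) ≈ 0.0500.
MPK < n+g+δ = 0.079, so the economy is dynamically inefficient (over-saving).

over-saving; MPK ≈ 0.05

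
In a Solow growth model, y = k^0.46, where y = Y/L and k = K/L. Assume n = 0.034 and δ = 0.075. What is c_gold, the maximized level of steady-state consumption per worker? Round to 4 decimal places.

c_gold ≈ 1.8411

Break-even investment rate: n + δ = 0.034 + 0.075 = 0.109.
Golden rule sets MPK = n+δ: 0.46·k^(0.46−1) = 0.109, so k_gold = (0.46/0.109)^(1/0.54) ≈ 14.3887.
y_gold = 14.3887^0.46 ≈ 3.4095.
c_gold = y_gold − (n+δ)·k_gold = 3.4095 − 0.109·14.3887 ≈ 1.8411.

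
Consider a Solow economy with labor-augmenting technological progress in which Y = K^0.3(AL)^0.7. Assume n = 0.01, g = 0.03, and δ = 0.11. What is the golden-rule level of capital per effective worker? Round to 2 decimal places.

Break-even investment rate: n + g + δ = 0.01 + 0.03 + 0.11 = 0.15.
Golden rule sets MPK = n+g+δ: 0.3·k^(0.3−1) = 0.15, so k_gold = (0.3/0.15)^(1/0.7) ≈ 2.6918.

k_gold ≈ 2.69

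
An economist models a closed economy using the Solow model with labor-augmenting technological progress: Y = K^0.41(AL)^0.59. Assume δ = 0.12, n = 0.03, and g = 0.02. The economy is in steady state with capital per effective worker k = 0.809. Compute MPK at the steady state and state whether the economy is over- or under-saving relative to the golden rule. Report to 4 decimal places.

under-saving; MPK ≈ 0.4646

The effective depreciation rate is n + g + δ = 0.03 + 0.02 + 0.12 = 0.17.
MPK = 0.41·k^(0.41−1) = 0.41·0.809^(-0.59) ≈ 0.4646.
MPK > 0.17, so the economy is dynamically efficient (under-saving).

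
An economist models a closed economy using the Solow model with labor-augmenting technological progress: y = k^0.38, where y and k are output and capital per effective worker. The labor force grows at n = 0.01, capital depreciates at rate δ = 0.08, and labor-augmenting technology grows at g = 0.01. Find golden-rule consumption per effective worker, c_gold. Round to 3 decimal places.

c_gold ≈ 1.405

n + g + δ = 0.01 + 0.01 + 0.08 = 0.1.
At the golden rule the marginal product of capital equals n+g+δ: 0.38·k^(0.38−1) = 0.1. Solving, k_gold = (0.38/0.1)^(1/0.62) ≈ 8.6126.
y_gold = 8.6126^0.38 ≈ 2.2665.
c_gold = y_gold − (n+g+δ)·k_gold = 2.2665 − 0.1·8.6126 ≈ 1.4052.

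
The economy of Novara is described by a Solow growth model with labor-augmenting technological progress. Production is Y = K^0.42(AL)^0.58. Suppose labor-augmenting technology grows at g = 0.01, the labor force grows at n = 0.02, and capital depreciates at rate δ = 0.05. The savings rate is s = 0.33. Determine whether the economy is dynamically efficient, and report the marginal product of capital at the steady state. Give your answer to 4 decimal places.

n + g + δ = 0.02 + 0.01 + 0.05 = 0.08.
Steady-state k*: s·k^0.42 = 0.08·k gives k* = (0.33/0.08)^(1/0.58) ≈ 11.5100.
MPK = 0.42·11.5100^(-0.58) ≈ 0.1018.
MPK > n+g+δ = 0.08, so the economy is dynamically efficient (under-saving).

dynamically efficient; MPK ≈ 0.1018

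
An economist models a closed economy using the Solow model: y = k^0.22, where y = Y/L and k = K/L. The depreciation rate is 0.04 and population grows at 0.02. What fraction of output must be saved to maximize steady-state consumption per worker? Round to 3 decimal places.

s_gold = 0.220

Capital per worker breaks even when investment replaces (n + δ)·k; here n + δ = 0.06.
At the golden rule MPK = n+δ, and in any Cobb-Douglas steady state s = (n+δ)·k/y = MPK·k/y = capital's share 0.22.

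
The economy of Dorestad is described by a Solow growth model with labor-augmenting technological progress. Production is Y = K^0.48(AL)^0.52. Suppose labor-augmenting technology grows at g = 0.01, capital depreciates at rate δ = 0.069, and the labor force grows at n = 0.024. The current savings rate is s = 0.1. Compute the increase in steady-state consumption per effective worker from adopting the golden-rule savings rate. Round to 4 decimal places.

Δc ≈ 1.2770

Capital per effective worker breaks even when investment replaces (n + g + δ)·k; here n + g + δ = 0.103.
Current steady state (s = 0.1): k* = (0.1/0.103)^(1/0.52) ≈ 0.9447, y* = 0.9447^0.48 ≈ 0.9731, c* = (1−0.1)·0.9731 ≈ 0.8758.
Maximizing c = f(k) − (n+g+δ)·k gives f'(k) = n+g+δ, i.e. 0.48·k^(0.48−1) = 0.103, so k_gold = (0.48/0.103)^(1/0.52) ≈ 19.2927.
y_gold = 19.2927^0.48 ≈ 4.1399, c_gold = y_gold − 0.103·k_gold ≈ 2.1527.
Gain: Δc = 2.1527 − 0.8758 ≈ 1.2770.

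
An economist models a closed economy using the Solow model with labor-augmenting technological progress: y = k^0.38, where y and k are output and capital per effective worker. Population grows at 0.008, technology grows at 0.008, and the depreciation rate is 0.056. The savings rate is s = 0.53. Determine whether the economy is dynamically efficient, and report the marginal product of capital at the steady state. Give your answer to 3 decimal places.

n + g + δ = 0.008 + 0.008 + 0.056 = 0.072.
Steady-state k*: s·k^0.38 = 0.072·k gives k* = (0.53/0.072)^(1/0.62) ≈ 25.0205.
MPK = 0.38·25.0205^(-0.62) ≈ 0.0516.
MPK < n+g+δ = 0.072, so the economy is dynamically inefficient (over-saving).

dynamically inefficient; MPK ≈ 0.052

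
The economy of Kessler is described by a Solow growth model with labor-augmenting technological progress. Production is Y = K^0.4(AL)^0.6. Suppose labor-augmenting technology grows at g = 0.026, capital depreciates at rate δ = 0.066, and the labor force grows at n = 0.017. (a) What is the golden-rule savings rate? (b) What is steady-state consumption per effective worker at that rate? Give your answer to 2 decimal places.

(a) s_gold = 0.40; (b) c_gold ≈ 1.43

Capital per effective worker breaks even when investment replaces (n + g + δ)·k; here n + g + δ = 0.109.
For Cobb-Douglas, s_gold equals capital's share: s_gold = 0.4.
Golden rule sets MPK = n+g+δ: 0.4·k^(0.4−1) = 0.109, so k_gold = (0.4/0.109)^(1/0.6) ≈ 8.7308.
y_gold = 8.7308^0.4 ≈ 2.3792; c_gold = (1−0.4)·y_gold ≈ 1.4275.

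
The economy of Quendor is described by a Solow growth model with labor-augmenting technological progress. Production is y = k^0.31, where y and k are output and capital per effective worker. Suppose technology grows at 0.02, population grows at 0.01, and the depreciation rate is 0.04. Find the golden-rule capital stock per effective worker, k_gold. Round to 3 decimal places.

k_gold ≈ 8.642

The effective depreciation rate is n + g + δ = 0.01 + 0.02 + 0.04 = 0.07.
Setting f'(k) = n+g+δ gives 0.31·k^(0.31−1) = 0.07, hence k_gold = (0.31/0.07)^(1/0.69) ≈ 8.6420.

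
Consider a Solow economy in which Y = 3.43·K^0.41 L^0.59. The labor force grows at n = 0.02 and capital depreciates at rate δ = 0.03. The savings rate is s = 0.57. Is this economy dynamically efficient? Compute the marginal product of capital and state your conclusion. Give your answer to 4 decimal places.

The effective depreciation rate is n + δ = 0.02 + 0.03 = 0.05.
Steady-state k*: s·A·k^0.41 = 0.05·k gives k* = (0.57·3.43/0.05)^(1/0.59) ≈ 499.6229.
MPK = 0.41·3.43·499.6229^(-0.59) ≈ 0.0360.
MPK < n+δ = 0.05, so the economy is dynamically inefficient (over-saving).

dynamically inefficient; MPK ≈ 0.0360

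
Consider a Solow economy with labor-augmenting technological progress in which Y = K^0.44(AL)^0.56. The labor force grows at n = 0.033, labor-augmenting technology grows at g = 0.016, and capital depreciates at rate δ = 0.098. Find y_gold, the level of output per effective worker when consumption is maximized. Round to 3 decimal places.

Capital per effective worker breaks even when investment replaces (n + g + δ)·k; here n + g + δ = 0.147.
Maximizing c = f(k) − (n+g+δ)·k gives f'(k) = n+g+δ, i.e. 0.44·k^(0.44−1) = 0.147, so k_gold = (0.44/0.147)^(1/0.56) ≈ 7.0834.
Output: y_gold = k_gold^0.44 = 7.0834^0.44 ≈ 2.3665.

y_gold ≈ 2.366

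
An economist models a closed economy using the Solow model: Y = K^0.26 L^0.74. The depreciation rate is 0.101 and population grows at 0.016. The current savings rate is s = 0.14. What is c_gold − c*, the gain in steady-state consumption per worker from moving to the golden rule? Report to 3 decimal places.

The effective depreciation rate is n + δ = 0.016 + 0.101 = 0.117.
Current steady state (s = 0.14): k* = (0.14/0.117)^(1/0.74) ≈ 1.2745, y* = 1.2745^0.26 ≈ 1.0651, c* = (1−0.14)·1.0651 ≈ 0.9160.
Setting f'(k) = n+δ gives 0.26·k^(0.26−1) = 0.117, hence k_gold = (0.26/0.117)^(1/0.74) ≈ 2.9419.
y_gold = 2.9419^0.26 ≈ 1.3239, c_gold = y_gold − 0.117·k_gold ≈ 0.9797.
Gain: Δc = 0.9797 − 0.9160 ≈ 0.0637.

Δc ≈ 0.064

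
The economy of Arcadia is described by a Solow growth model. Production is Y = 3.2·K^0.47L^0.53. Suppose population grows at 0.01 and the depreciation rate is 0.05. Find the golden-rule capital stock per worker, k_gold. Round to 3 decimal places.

n + δ = 0.01 + 0.05 = 0.06.
Golden rule sets MPK = n+δ: 0.47·3.2·k^(0.47−1) = 0.06, so k_gold = (0.47·3.2/0.06)^(1/0.53) ≈ 436.3198.

k_gold ≈ 436.320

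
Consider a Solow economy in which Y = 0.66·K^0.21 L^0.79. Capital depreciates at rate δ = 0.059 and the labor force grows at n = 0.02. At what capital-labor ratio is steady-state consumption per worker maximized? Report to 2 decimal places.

The effective depreciation rate is n + δ = 0.02 + 0.059 = 0.079.
At the golden rule the marginal product of capital equals n+δ: 0.21·0.66·k^(0.21−1) = 0.079. Solving, k_gold = (0.21·0.66/0.079)^(1/0.79) ≈ 2.0372.

k_gold ≈ 2.04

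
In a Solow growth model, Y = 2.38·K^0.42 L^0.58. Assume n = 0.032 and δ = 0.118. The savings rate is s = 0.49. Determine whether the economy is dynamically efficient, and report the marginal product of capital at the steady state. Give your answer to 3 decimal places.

n + δ = 0.032 + 0.118 = 0.15.
Steady-state k*: s·A·k^0.42 = 0.15·k gives k* = (0.49·2.38/0.15)^(1/0.58) ≈ 34.3288.
MPK = 0.42·2.38·34.3288^(-0.58) ≈ 0.1286.
MPK < n+δ = 0.15, so the economy is dynamically inefficient (over-saving).

dynamically inefficient; MPK ≈ 0.129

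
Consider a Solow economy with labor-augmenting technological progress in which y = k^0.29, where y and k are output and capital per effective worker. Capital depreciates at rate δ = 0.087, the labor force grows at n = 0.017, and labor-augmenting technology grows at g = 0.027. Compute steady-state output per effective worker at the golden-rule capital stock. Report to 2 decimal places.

y_gold ≈ 1.38

The effective depreciation rate is n + g + δ = 0.017 + 0.027 + 0.087 = 0.131.
Golden rule sets MPK = n+g+δ: 0.29·k^(0.29−1) = 0.131, so k_gold = (0.29/0.131)^(1/0.71) ≈ 3.0626.
Output: y_gold = k_gold^0.29 = 3.0626^0.29 ≈ 1.3835.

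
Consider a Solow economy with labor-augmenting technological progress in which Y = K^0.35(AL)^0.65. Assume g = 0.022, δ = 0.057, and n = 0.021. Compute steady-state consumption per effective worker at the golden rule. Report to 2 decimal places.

Capital per effective worker breaks even when investment replaces (n + g + δ)·k; here n + g + δ = 0.1.
Setting f'(k) = n+g+δ gives 0.35·k^(0.35−1) = 0.1, hence k_gold = (0.35/0.1)^(1/0.65) ≈ 6.8711.
y_gold = 6.8711^0.35 ≈ 1.9632.
c_gold = y_gold − (n+g+δ)·k_gold = 1.9632 − 0.1·6.8711 ≈ 1.2761.

c_gold ≈ 1.28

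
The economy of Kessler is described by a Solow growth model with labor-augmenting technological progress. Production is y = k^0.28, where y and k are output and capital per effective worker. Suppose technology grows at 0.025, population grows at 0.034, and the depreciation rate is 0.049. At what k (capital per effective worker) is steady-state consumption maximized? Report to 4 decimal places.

Break-even investment rate: n + g + δ = 0.034 + 0.025 + 0.049 = 0.108.
Golden rule sets MPK = n+g+δ: 0.28·k^(0.28−1) = 0.108, so k_gold = (0.28/0.108)^(1/0.72) ≈ 3.7552.

k_gold ≈ 3.7552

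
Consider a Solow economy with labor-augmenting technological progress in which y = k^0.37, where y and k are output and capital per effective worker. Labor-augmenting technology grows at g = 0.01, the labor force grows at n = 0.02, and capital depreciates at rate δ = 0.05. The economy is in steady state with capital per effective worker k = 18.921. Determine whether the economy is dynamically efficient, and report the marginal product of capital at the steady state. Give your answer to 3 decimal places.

Capital per effective worker breaks even when investment replaces (n + g + δ)·k; here n + g + δ = 0.08.
MPK = 0.37·k^(0.37−1) = 0.37·18.921^(-0.63) ≈ 0.0580.
MPK < 0.08, so the economy is dynamically inefficient (over-saving).

dynamically inefficient; MPK ≈ 0.058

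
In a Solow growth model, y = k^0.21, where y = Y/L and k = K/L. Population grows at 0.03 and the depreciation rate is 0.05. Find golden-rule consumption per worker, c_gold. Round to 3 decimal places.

c_gold ≈ 1.021

n + δ = 0.03 + 0.05 = 0.08.
Maximizing c = f(k) − (n+δ)·k gives f'(k) = n+δ, i.e. 0.21·k^(0.21−1) = 0.08, so k_gold = (0.21/0.08)^(1/0.79) ≈ 3.3927.
y_gold = 3.3927^0.21 ≈ 1.2925.
c_gold = y_gold − (n+δ)·k_gold = 1.2925 − 0.08·3.3927 ≈ 1.0210.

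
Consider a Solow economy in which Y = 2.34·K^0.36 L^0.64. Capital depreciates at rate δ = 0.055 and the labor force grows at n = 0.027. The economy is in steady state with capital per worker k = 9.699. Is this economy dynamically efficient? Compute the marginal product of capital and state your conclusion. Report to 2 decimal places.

dynamically efficient; MPK ≈ 0.20

Break-even investment rate: n + δ = 0.027 + 0.055 = 0.082.
MPK = 0.36·2.34·k^(0.36−1) = 0.36·2.34·9.699^(-0.64) ≈ 0.1968.
MPK > 0.082, so the economy is dynamically efficient (under-saving).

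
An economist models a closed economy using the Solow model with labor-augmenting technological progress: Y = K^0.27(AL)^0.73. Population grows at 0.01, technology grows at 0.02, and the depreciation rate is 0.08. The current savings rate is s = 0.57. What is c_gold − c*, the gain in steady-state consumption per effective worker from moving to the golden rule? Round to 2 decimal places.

Δc ≈ 0.23

The effective depreciation rate is n + g + δ = 0.01 + 0.02 + 0.08 = 0.11.
Current steady state (s = 0.57): k* = (0.57/0.11)^(1/0.73) ≈ 9.5223, y* = 9.5223^0.27 ≈ 1.8376, c* = (1−0.57)·1.8376 ≈ 0.7902.
At the golden rule the marginal product of capital equals n+g+δ: 0.27·k^(0.27−1) = 0.11. Solving, k_gold = (0.27/0.11)^(1/0.73) ≈ 3.4214.
y_gold = 3.4214^0.27 ≈ 1.3939, c_gold = y_gold − 0.11·k_gold ≈ 1.0176.
Gain: Δc = 1.0176 − 0.7902 ≈ 0.2274.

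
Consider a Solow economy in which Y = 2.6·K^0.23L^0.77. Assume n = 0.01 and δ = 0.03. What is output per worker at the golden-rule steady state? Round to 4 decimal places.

Break-even investment rate: n + δ = 0.01 + 0.03 = 0.04.
Setting f'(k) = n+δ gives 0.23·2.6·k^(0.23−1) = 0.04, hence k_gold = (0.23·2.6/0.04)^(1/0.77) ≈ 33.5358.
Output: y_gold = 2.6·k_gold^0.23 = 2.6·33.5358^0.23 ≈ 5.8323.

y_gold ≈ 5.8323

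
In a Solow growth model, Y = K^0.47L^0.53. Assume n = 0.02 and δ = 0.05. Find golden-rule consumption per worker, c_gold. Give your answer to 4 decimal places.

Capital per worker breaks even when investment replaces (n + δ)·k; here n + δ = 0.07.
Maximizing c = f(k) − (n+δ)·k gives f'(k) = n+δ, i.e. 0.47·k^(0.47−1) = 0.07, so k_gold = (0.47/0.07)^(1/0.53) ≈ 36.3393.
y_gold = 36.3393^0.47 ≈ 5.4122.
c_gold = y_gold − (n+δ)·k_gold = 5.4122 − 0.07·36.3393 ≈ 2.8685.

c_gold ≈ 2.8685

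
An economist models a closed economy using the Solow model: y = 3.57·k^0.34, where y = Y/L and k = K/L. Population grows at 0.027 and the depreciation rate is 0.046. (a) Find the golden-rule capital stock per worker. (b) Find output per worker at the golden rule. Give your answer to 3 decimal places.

Break-even investment rate: n + δ = 0.027 + 0.046 = 0.073.
Maximizing c = f(k) − (n+δ)·k gives f'(k) = n+δ, i.e. 0.34·3.57·k^(0.34−1) = 0.073, so k_gold = (0.34·3.57/0.073)^(1/0.66) ≈ 70.7512.
y_gold = 3.57·70.7512^0.34 ≈ 15.1907.

(a) k_gold ≈ 70.751; (b) y_gold ≈ 15.191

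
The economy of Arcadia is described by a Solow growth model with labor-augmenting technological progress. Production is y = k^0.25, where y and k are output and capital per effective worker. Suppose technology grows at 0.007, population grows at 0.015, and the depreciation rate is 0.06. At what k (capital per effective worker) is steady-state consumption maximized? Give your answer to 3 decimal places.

k_gold ≈ 4.421

n + g + δ = 0.015 + 0.007 + 0.06 = 0.082.
Golden rule sets MPK = n+g+δ: 0.25·k^(0.25−1) = 0.082, so k_gold = (0.25/0.082)^(1/0.75) ≈ 4.4208.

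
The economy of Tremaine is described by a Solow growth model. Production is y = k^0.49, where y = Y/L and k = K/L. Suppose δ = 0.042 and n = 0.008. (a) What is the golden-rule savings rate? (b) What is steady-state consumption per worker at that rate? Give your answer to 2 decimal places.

(a) s_gold = 0.49; (b) c_gold ≈ 4.57

n + δ = 0.008 + 0.042 = 0.05.
For Cobb-Douglas, s_gold equals capital's share: s_gold = 0.49.
Golden rule sets MPK = n+δ: 0.49·k^(0.49−1) = 0.05, so k_gold = (0.49/0.05)^(1/0.51) ≈ 87.8174.
y_gold = 87.8174^0.49 ≈ 8.9610; c_gold = (1−0.49)·y_gold ≈ 4.5701.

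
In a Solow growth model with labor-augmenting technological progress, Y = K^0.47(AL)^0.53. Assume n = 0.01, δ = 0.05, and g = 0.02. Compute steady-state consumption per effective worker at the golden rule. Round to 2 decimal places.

Capital per effective worker breaks even when investment replaces (n + g + δ)·k; here n + g + δ = 0.08.
Golden rule sets MPK = n+g+δ: 0.47·k^(0.47−1) = 0.08, so k_gold = (0.47/0.08)^(1/0.53) ≈ 28.2461.
y_gold = 28.2461^0.47 ≈ 4.8078.
c_gold = y_gold − (n+g+δ)·k_gold = 4.8078 − 0.08·28.2461 ≈ 2.5482.

c_gold ≈ 2.55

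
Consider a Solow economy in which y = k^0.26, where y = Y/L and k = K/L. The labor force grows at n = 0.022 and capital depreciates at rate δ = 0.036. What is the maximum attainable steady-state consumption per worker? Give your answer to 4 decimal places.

c_gold ≈ 1.2536

The effective depreciation rate is n + δ = 0.022 + 0.036 = 0.058.
Golden rule sets MPK = n+δ: 0.26·k^(0.26−1) = 0.058, so k_gold = (0.26/0.058)^(1/0.74) ≈ 7.5939.
y_gold = 7.5939^0.26 ≈ 1.6940.
c_gold = y_gold − (n+δ)·k_gold = 1.6940 − 0.058·7.5939 ≈ 1.2536.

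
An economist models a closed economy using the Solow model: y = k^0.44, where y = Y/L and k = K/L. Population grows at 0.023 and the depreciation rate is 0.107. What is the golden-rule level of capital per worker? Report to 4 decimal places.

n + δ = 0.023 + 0.107 = 0.13.
Maximizing c = f(k) − (n+δ)·k gives f'(k) = n+δ, i.e. 0.44·k^(0.44−1) = 0.13, so k_gold = (0.44/0.13)^(1/0.56) ≈ 8.8217.

k_gold ≈ 8.8217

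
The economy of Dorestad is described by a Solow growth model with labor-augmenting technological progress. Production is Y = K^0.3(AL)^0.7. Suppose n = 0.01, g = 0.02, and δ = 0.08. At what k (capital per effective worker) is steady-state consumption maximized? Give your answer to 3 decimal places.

k_gold ≈ 4.192

n + g + δ = 0.01 + 0.02 + 0.08 = 0.11.
Golden rule sets MPK = n+g+δ: 0.3·k^(0.3−1) = 0.11, so k_gold = (0.3/0.11)^(1/0.7) ≈ 4.1925.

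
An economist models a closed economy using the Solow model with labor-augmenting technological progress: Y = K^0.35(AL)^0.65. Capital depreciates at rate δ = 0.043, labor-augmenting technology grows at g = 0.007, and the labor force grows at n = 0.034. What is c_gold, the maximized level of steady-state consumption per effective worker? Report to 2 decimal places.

c_gold ≈ 1.40

Capital per effective worker breaks even when investment replaces (n + g + δ)·k; here n + g + δ = 0.084.
Golden rule sets MPK = n+g+δ: 0.35·k^(0.35−1) = 0.084, so k_gold = (0.35/0.084)^(1/0.65) ≈ 8.9851.
y_gold = 8.9851^0.35 ≈ 2.1564.
c_gold = y_gold − (n+g+δ)·k_gold = 2.1564 − 0.084·8.9851 ≈ 1.4017.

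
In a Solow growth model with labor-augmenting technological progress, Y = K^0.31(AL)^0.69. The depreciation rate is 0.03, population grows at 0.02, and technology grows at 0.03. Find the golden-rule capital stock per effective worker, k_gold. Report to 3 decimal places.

n + g + δ = 0.02 + 0.03 + 0.03 = 0.08.
Golden rule sets MPK = n+g+δ: 0.31·k^(0.31−1) = 0.08, so k_gold = (0.31/0.08)^(1/0.69) ≈ 7.1214.

k_gold ≈ 7.121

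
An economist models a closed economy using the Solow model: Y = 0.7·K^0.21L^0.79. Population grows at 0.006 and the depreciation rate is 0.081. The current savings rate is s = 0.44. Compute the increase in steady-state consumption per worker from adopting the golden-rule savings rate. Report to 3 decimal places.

Δc ≈ 0.087

Break-even investment rate: n + δ = 0.006 + 0.081 = 0.087.
Current steady state (s = 0.44): k* = (0.44·0.7/0.087)^(1/0.79) ≈ 4.9542, y* = 0.7·4.9542^0.21 ≈ 0.9796, c* = (1−0.44)·0.9796 ≈ 0.5486.
At the golden rule the marginal product of capital equals n+δ: 0.21·0.7·k^(0.21−1) = 0.087. Solving, k_gold = (0.21·0.7/0.087)^(1/0.79) ≈ 1.9425.
y_gold = 0.7·1.9425^0.21 ≈ 0.8047, c_gold = y_gold − 0.087·k_gold ≈ 0.6357.
Gain: Δc = 0.6357 − 0.5486 ≈ 0.0872.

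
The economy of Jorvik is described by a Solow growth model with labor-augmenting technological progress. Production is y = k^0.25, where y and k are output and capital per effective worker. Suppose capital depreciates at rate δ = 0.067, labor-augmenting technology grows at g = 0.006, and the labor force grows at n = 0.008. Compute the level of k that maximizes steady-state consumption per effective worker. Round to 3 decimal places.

k_gold ≈ 4.494

The effective depreciation rate is n + g + δ = 0.008 + 0.006 + 0.067 = 0.081.
Setting f'(k) = n+g+δ gives 0.25·k^(0.25−1) = 0.081, hence k_gold = (0.25/0.081)^(1/0.75) ≈ 4.4937.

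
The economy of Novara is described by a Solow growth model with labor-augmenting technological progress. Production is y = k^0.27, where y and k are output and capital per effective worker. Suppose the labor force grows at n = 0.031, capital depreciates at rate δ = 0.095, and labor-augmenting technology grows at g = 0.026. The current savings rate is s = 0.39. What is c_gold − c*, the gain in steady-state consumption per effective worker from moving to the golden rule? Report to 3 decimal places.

n + g + δ = 0.031 + 0.026 + 0.095 = 0.152.
Current steady state (s = 0.39): k* = (0.39/0.152)^(1/0.73) ≈ 3.6356, y* = 3.6356^0.27 ≈ 1.4170, c* = (1−0.39)·1.4170 ≈ 0.8643.
At the golden rule the marginal product of capital equals n+g+δ: 0.27·k^(0.27−1) = 0.152. Solving, k_gold = (0.27/0.152)^(1/0.73) ≈ 2.1969.
y_gold = 2.1969^0.27 ≈ 1.2368, c_gold = y_gold − 0.152·k_gold ≈ 0.9028.
Gain: Δc = 0.9028 − 0.8643 ≈ 0.0385.

Δc ≈ 0.038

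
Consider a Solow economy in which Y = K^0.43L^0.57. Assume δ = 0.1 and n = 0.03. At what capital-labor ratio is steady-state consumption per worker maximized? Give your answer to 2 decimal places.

n + δ = 0.03 + 0.1 = 0.13.
Maximizing c = f(k) − (n+δ)·k gives f'(k) = n+δ, i.e. 0.43·k^(0.43−1) = 0.13, so k_gold = (0.43/0.13)^(1/0.57) ≈ 8.1554.

k_gold ≈ 8.16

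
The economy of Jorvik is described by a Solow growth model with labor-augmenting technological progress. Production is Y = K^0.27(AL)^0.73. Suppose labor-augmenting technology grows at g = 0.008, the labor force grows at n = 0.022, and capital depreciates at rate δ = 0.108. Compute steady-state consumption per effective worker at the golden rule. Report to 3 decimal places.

Capital per effective worker breaks even when investment replaces (n + g + δ)·k; here n + g + δ = 0.138.
At the golden rule the marginal product of capital equals n+g+δ: 0.27·k^(0.27−1) = 0.138. Solving, k_gold = (0.27/0.138)^(1/0.73) ≈ 2.5078.
y_gold = 2.5078^0.27 ≈ 1.2818.
c_gold = y_gold − (n+g+δ)·k_gold = 1.2818 − 0.138·2.5078 ≈ 0.9357.

c_gold ≈ 0.936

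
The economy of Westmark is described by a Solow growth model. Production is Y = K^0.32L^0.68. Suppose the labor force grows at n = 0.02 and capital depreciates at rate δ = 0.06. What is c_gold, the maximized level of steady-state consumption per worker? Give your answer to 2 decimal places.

c_gold ≈ 1.31

Capital per worker breaks even when investment replaces (n + δ)·k; here n + δ = 0.08.
Golden rule sets MPK = n+δ: 0.32·k^(0.32−1) = 0.08, so k_gold = (0.32/0.08)^(1/0.68) ≈ 7.6804.
y_gold = 7.6804^0.32 ≈ 1.9201.
c_gold = y_gold − (n+δ)·k_gold = 1.9201 − 0.08·7.6804 ≈ 1.3057.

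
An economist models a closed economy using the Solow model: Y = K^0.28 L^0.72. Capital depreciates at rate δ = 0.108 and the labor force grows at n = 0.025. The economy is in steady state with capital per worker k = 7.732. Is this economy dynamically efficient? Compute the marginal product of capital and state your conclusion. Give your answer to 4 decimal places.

dynamically inefficient; MPK ≈ 0.0642

Break-even investment rate: n + δ = 0.025 + 0.108 = 0.133.
MPK = 0.28·k^(0.28−1) = 0.28·7.732^(-0.72) ≈ 0.0642.
MPK < 0.133, so the economy is dynamically inefficient (over-saving).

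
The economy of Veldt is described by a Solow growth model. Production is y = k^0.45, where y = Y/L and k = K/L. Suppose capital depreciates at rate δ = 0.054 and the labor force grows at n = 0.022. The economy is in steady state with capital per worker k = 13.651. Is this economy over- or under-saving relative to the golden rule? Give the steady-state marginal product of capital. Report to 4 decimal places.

under-saving; MPK ≈ 0.1069

Capital per worker breaks even when investment replaces (n + δ)·k; here n + δ = 0.076.
MPK = 0.45·k^(0.45−1) = 0.45·13.651^(-0.55) ≈ 0.1069.
MPK > 0.076, so the economy is dynamically efficient (under-saving).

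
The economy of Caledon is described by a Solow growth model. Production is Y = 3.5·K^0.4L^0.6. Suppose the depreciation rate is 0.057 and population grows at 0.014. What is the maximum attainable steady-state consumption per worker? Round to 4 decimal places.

The effective depreciation rate is n + δ = 0.014 + 0.057 = 0.071.
Golden rule sets MPK = n+δ: 0.4·3.5·k^(0.4−1) = 0.071, so k_gold = (0.4·3.5/0.071)^(1/0.6) ≈ 143.9183.
y_gold = 3.5·143.9183^0.4 ≈ 25.5455.
c_gold = y_gold − (n+δ)·k_gold = 25.5455 − 0.071·143.9183 ≈ 15.3273.

c_gold ≈ 15.3273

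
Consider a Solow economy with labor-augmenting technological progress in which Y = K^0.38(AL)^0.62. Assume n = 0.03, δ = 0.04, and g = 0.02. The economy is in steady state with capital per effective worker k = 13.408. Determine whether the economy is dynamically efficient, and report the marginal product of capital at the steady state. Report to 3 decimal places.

Break-even investment rate: n + g + δ = 0.03 + 0.02 + 0.04 = 0.09.
MPK = 0.38·k^(0.38−1) = 0.38·13.408^(-0.62) ≈ 0.0760.
MPK < 0.09, so the economy is dynamically inefficient (over-saving).

dynamically inefficient; MPK ≈ 0.076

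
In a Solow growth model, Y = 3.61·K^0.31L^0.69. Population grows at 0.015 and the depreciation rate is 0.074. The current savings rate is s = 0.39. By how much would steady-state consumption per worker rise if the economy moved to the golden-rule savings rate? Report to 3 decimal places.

n + δ = 0.015 + 0.074 = 0.089.
Current steady state (s = 0.39): k* = (0.39·3.61/0.089)^(1/0.69) ≈ 54.6946, y* = 3.61·54.6946^0.31 ≈ 12.4816, c* = (1−0.39)·12.4816 ≈ 7.6138.
At the golden rule the marginal product of capital equals n+δ: 0.31·3.61·k^(0.31−1) = 0.089. Solving, k_gold = (0.31·3.61/0.089)^(1/0.69) ≈ 39.2146.
y_gold = 3.61·39.2146^0.31 ≈ 11.2584, c_gold = y_gold − 0.089·k_gold ≈ 7.7683.
Gain: Δc = 7.7683 − 7.6138 ≈ 0.1545.

Δc ≈ 0.155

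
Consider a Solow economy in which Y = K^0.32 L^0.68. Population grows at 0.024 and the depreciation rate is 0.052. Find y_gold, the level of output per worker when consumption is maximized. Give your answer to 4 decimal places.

y_gold ≈ 1.9670

Capital per worker breaks even when investment replaces (n + δ)·k; here n + δ = 0.076.
Setting f'(k) = n+δ gives 0.32·k^(0.32−1) = 0.076, hence k_gold = (0.32/0.076)^(1/0.68) ≈ 8.2821.
Output: y_gold = k_gold^0.32 = 8.2821^0.32 ≈ 1.9670.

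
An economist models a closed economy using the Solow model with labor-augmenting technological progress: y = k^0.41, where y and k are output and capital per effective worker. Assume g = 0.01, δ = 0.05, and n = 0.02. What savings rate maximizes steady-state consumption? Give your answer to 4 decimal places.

The effective depreciation rate is n + g + δ = 0.02 + 0.01 + 0.05 = 0.08.
At the golden rule MPK = n+g+δ, and in any Cobb-Douglas steady state s = (n+g+δ)·k/y = MPK·k/y = capital's share 0.41.

s_gold = 0.4100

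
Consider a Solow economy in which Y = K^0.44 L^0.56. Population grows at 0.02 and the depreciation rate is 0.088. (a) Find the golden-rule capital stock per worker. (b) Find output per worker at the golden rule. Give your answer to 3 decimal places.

The effective depreciation rate is n + δ = 0.02 + 0.088 = 0.108.
Golden rule sets MPK = n+δ: 0.44·k^(0.44−1) = 0.108, so k_gold = (0.44/0.108)^(1/0.56) ≈ 12.2839.
y_gold = 12.2839^0.44 ≈ 3.0151.

(a) k_gold ≈ 12.284; (b) y_gold ≈ 3.015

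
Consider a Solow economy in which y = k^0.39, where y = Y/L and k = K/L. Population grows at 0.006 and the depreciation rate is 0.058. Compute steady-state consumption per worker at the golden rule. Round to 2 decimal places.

c_gold ≈ 1.94

n + δ = 0.006 + 0.058 = 0.064.
At the golden rule the marginal product of capital equals n+δ: 0.39·k^(0.39−1) = 0.064. Solving, k_gold = (0.39/0.064)^(1/0.61) ≈ 19.3507.
y_gold = 19.3507^0.39 ≈ 3.1755.
c_gold = y_gold − (n+δ)·k_gold = 3.1755 − 0.064·19.3507 ≈ 1.9371.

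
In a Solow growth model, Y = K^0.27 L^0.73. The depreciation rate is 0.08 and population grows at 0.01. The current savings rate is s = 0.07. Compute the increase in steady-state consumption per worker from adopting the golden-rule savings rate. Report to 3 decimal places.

Δc ≈ 0.249

The effective depreciation rate is n + δ = 0.01 + 0.08 = 0.09.
Current steady state (s = 0.07): k* = (0.07/0.09)^(1/0.73) ≈ 0.7087, y* = 0.7087^0.27 ≈ 0.9112, c* = (1−0.07)·0.9112 ≈ 0.8475.
At the golden rule the marginal product of capital equals n+δ: 0.27·k^(0.27−1) = 0.09. Solving, k_gold = (0.27/0.09)^(1/0.73) ≈ 4.5039.
y_gold = 4.5039^0.27 ≈ 1.5013, c_gold = y_gold − 0.09·k_gold ≈ 1.0960.
Gain: Δc = 1.0960 − 0.8475 ≈ 0.2485.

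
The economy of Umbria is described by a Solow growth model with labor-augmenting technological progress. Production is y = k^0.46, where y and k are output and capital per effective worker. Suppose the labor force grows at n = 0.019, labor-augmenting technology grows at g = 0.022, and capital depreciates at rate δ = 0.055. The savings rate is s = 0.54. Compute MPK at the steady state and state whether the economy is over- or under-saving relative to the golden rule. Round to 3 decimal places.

over-saving; MPK ≈ 0.082

Capital per effective worker breaks even when investment replaces (n + g + δ)·k; here n + g + δ = 0.096.
Steady-state k*: s·k^0.46 = 0.096·k gives k* = (0.54/0.096)^(1/0.54) ≈ 24.4972.
MPK = 0.46·24.4972^(-0.54) ≈ 0.0818.
MPK < n+g+δ = 0.096, so the economy is dynamically inefficient (over-saving).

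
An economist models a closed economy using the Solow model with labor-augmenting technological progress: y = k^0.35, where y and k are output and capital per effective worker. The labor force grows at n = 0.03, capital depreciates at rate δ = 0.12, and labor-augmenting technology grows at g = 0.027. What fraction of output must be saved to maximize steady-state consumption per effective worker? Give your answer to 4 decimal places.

s_gold = 0.3500

The effective depreciation rate is n + g + δ = 0.03 + 0.027 + 0.12 = 0.177.
At the golden rule MPK = n+g+δ, and in any Cobb-Douglas steady state s = (n+g+δ)·k/y = MPK·k/y = capital's share 0.35.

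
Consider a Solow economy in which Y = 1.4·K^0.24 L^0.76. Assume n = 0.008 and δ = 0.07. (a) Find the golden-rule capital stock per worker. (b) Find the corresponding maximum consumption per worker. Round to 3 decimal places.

The effective depreciation rate is n + δ = 0.008 + 0.07 = 0.078.
Setting f'(k) = n+δ gives 0.24·1.4·k^(0.24−1) = 0.078, hence k_gold = (0.24·1.4/0.078)^(1/0.76) ≈ 6.8318.
y_gold = 1.4·6.8318^0.24 ≈ 2.2203; c_gold = y_gold − 0.078·k_gold ≈ 1.6874.

(a) k_gold ≈ 6.832; (b) c_gold ≈ 1.687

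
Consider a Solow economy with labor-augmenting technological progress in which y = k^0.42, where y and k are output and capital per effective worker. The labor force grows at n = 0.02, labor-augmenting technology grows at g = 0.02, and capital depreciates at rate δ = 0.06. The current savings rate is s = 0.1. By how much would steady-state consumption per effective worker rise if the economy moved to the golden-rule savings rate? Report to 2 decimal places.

Δc ≈ 0.74

The effective depreciation rate is n + g + δ = 0.02 + 0.02 + 0.06 = 0.1.
Current steady state (s = 0.1): k* = (0.1/0.1)^(1/0.58) ≈ 1.0000, y* = 1.0000^0.42 ≈ 1.0000, c* = (1−0.1)·1.0000 ≈ 0.9000.
Maximizing c = f(k) − (n+g+δ)·k gives f'(k) = n+g+δ, i.e. 0.42·k^(0.42−1) = 0.1, so k_gold = (0.42/0.1)^(1/0.58) ≈ 11.8732.
y_gold = 11.8732^0.42 ≈ 2.8270, c_gold = y_gold − 0.1·k_gold ≈ 1.6396.
Gain: Δc = 1.6396 − 0.9000 ≈ 0.7396.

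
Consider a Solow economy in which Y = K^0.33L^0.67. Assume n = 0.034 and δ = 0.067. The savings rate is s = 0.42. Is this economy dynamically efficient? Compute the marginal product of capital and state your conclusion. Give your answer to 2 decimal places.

Break-even investment rate: n + δ = 0.034 + 0.067 = 0.101.
Steady-state k*: s·k^0.33 = 0.101·k gives k* = (0.42/0.101)^(1/0.67) ≈ 8.3902.
MPK = 0.33·8.3902^(-0.67) ≈ 0.0794.
MPK < n+δ = 0.101, so the economy is dynamically inefficient (over-saving).

dynamically inefficient; MPK ≈ 0.08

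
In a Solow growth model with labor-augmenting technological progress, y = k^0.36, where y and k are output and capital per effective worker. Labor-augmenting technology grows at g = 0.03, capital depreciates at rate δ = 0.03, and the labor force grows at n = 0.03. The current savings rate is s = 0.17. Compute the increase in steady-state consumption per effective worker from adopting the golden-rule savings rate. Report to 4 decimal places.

n + g + δ = 0.03 + 0.03 + 0.03 = 0.09.
Current steady state (s = 0.17): k* = (0.17/0.09)^(1/0.64) ≈ 2.7013, y* = 2.7013^0.36 ≈ 1.4301, c* = (1−0.17)·1.4301 ≈ 1.1870.
Golden rule sets MPK = n+g+δ: 0.36·k^(0.36−1) = 0.09, so k_gold = (0.36/0.09)^(1/0.64) ≈ 8.7241.
y_gold = 8.7241^0.36 ≈ 2.1810, c_gold = y_gold − 0.09·k_gold ≈ 1.3958.
Gain: Δc = 1.3958 − 1.1870 ≈ 0.2089.

Δc ≈ 0.2089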